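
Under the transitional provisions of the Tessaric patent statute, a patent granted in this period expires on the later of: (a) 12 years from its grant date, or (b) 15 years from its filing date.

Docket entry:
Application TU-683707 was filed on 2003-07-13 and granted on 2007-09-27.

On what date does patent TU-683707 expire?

September 27, 2019

(a) grant + 12 years → 27 September 2019.
(b) filing + 15 years → 13 July 2018.
Later of the two: 27 September 2019.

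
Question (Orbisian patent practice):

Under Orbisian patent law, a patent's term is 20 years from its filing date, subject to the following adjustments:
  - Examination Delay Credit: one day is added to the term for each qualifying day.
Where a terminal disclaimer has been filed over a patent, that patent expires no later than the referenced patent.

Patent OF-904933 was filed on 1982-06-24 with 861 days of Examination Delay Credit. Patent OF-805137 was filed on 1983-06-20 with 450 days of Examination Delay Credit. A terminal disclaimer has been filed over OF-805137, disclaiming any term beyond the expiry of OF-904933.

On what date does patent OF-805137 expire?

2004-09-12

Natural term of OF-805137:
  Base: filing + 20 years → 20 June 2003.
  Examination Delay Credit: +450 days → 12 September 2004.
Expiry of referenced patent OF-904933:
  Base: filing + 20 years → 24 June 2002.
  Examination Delay Credit: +861 days → 1 November 2004.
Terminal disclaimer: OF-805137 expires on the earlier of 12 September 2004 and 1 November 2004.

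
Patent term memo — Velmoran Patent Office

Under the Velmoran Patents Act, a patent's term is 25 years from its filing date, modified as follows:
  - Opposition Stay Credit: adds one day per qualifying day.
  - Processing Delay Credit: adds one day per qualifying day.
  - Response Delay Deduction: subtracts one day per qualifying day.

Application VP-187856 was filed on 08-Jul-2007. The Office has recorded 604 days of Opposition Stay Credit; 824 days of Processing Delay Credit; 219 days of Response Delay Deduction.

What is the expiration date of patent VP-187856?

October 30, 2035

Base term: filing date + 25 years → 8 July 2032.
Opposition Stay Credit: +604 days → 4 March 2034.
Processing Delay Credit: +824 days → 5 June 2036.
Response Delay Deduction: −219 days → 30 October 2035.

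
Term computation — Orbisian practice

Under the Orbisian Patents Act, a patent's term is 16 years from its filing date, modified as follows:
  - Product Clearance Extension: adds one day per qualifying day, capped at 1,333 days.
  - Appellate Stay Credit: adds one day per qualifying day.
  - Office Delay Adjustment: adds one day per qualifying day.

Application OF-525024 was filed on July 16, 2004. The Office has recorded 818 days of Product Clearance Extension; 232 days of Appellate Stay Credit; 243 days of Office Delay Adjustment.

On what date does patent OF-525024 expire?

2024-01-30

Base term: filing date + 16 years → 16 July 2020.
Product Clearance Extension: 818 days (within the 1333-day cap) → +818 days → 12 October 2022.
Appellate Stay Credit: +232 days → 1 June 2023.
Office Delay Adjustment: +243 days → 30 January 2024.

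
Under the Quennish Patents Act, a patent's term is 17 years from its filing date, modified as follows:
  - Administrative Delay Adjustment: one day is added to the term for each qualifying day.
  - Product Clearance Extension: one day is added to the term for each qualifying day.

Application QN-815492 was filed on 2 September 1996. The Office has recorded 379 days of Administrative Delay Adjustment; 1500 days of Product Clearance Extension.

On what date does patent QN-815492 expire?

2018-10-25

Base term: filing date + 17 years → 2 September 2013.
Administrative Delay Adjustment: +379 days → 16 September 2014.
Product Clearance Extension: +1500 days → 25 October 2018.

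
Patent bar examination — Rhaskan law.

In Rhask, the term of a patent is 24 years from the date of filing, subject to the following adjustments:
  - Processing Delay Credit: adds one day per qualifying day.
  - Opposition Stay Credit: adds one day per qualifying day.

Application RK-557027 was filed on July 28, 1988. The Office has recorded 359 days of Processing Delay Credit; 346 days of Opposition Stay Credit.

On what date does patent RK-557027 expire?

Base term: filing date + 24 years → 28 July 2012.
Processing Delay Credit: +359 days → 22 July 2013.
Opposition Stay Credit: +346 days → 3 July 2014.

2014-07-03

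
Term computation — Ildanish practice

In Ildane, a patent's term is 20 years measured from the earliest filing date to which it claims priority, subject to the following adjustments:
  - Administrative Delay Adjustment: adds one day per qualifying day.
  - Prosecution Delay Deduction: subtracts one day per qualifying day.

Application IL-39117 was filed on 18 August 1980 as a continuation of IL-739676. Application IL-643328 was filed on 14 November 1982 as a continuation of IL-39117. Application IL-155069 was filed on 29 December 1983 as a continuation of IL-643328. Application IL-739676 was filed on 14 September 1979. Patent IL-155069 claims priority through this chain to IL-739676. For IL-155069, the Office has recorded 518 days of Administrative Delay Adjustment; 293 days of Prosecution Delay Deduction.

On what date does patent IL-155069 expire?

Earliest priority filing: 14 September 1979.
Base term: 14 September 1979 + 20 years → 14 September 1999.
Administrative Delay Adjustment: +518 days → 13 February 2001.
Prosecution Delay Deduction: −293 days → 26 April 2000.

April 26, 2000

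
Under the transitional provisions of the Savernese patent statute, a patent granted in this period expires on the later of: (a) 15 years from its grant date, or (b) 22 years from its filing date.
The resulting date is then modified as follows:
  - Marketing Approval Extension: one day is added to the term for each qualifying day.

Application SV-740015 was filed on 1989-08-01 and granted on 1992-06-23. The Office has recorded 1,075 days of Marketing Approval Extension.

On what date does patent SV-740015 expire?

2014-07-11

(a) grant + 15 years → 23 June 2007.
(b) filing + 22 years → 1 August 2011.
Later of the two: 1 August 2011.
Marketing Approval Extension: +1075 days → 11 July 2014.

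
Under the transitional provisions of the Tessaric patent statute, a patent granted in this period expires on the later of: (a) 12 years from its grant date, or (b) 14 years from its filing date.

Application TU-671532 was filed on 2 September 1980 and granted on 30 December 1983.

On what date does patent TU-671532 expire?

(a) grant + 12 years → 30 December 1995.
(b) filing + 14 years → 2 September 1994.
Later of the two: 30 December 1995.

1995-12-30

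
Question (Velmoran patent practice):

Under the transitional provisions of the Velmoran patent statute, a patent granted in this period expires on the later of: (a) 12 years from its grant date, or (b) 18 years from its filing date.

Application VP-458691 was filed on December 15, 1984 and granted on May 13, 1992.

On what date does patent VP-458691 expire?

(a) grant + 12 years → 13 May 2004.
(b) filing + 18 years → 15 December 2002.
Later of the two: 13 May 2004.

May 13, 2004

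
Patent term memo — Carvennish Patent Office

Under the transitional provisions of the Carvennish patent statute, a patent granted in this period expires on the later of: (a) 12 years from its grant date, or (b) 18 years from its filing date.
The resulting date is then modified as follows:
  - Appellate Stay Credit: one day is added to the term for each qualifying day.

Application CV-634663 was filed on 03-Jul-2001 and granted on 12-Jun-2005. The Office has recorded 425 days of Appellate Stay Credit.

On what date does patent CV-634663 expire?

2020-08-31

(a) grant + 12 years → 12 June 2017.
(b) filing + 18 years → 3 July 2019.
Later of the two: 3 July 2019.
Appellate Stay Credit: +425 days → 31 August 2020.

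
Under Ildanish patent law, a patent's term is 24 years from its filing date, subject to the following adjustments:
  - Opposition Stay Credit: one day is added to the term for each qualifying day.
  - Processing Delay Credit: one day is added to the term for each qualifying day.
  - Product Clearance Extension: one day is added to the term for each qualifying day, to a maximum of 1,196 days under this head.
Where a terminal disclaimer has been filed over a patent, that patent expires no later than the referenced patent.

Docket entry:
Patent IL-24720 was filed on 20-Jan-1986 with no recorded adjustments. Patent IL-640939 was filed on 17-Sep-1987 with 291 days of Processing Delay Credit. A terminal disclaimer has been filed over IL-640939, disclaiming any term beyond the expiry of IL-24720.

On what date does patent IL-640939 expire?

Natural term of IL-640939:
  Base: filing + 24 years → 17 September 2011.
  Processing Delay Credit: +291 days → 4 July 2012.
Expiry of referenced patent IL-24720:
  Base: filing + 24 years → 20 January 2010.
Terminal disclaimer: IL-640939 expires on the earlier of 4 July 2012 and 20 January 2010.

2010-01-20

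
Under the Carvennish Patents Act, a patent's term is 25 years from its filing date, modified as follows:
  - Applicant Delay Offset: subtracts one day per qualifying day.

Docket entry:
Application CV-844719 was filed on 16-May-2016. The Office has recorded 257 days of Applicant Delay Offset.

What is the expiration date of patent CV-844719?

September 1, 2040

Base term: filing date + 25 years → 16 May 2041.
Applicant Delay Offset: −257 days → 1 September 2040.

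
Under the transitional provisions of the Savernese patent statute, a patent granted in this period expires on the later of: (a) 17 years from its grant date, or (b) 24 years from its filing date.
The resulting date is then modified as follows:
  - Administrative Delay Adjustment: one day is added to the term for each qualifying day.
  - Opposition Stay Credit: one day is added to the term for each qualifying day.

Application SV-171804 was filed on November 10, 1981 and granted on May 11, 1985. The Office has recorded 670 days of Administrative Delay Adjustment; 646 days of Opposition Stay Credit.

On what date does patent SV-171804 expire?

June 18, 2009

(a) grant + 17 years → 11 May 2002.
(b) filing + 24 years → 10 November 2005.
Later of the two: 10 November 2005.
Administrative Delay Adjustment: +670 days → 11 September 2007.
Opposition Stay Credit: +646 days → 18 June 2009.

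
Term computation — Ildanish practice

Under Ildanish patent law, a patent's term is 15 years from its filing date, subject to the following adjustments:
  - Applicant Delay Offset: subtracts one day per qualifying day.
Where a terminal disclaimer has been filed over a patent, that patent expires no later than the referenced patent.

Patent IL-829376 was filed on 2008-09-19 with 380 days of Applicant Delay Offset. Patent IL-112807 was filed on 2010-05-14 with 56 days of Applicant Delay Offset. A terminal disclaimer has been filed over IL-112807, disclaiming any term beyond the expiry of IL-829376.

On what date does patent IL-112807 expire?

Natural term of IL-112807:
  Base: filing + 15 years → 14 May 2025.
  Applicant Delay Offset: −56 days → 19 March 2025.
Expiry of referenced patent IL-829376:
  Base: filing + 15 years → 19 September 2023.
  Applicant Delay Offset: −380 days → 4 September 2022.
Terminal disclaimer: IL-112807 expires on the earlier of 19 March 2025 and 4 September 2022.

2022-09-04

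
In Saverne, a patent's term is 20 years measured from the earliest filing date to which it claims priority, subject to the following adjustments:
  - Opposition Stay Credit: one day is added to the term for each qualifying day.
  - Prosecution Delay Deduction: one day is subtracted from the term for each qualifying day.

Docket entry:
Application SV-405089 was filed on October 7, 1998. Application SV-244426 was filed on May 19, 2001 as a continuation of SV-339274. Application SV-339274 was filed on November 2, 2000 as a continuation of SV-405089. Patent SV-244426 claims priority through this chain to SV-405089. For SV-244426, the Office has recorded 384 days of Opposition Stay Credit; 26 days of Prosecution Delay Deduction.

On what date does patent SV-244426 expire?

Earliest priority filing: 7 October 1998.
Base term: 7 October 1998 + 20 years → 7 October 2018.
Opposition Stay Credit: +384 days → 26 October 2019.
Prosecution Delay Deduction: −26 days → 30 September 2019.

September 30, 2019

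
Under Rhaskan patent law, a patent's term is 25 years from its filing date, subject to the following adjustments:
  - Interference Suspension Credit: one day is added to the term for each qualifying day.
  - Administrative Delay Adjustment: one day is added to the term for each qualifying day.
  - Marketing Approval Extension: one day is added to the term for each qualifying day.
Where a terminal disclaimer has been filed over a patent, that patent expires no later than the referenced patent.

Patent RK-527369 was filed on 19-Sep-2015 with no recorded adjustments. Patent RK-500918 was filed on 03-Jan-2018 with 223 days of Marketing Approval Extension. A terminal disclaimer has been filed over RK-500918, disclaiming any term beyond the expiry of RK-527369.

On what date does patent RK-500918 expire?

Natural term of RK-500918:
  Base: filing + 25 years → 3 January 2043.
  Marketing Approval Extension: +223 days → 14 August 2043.
Expiry of referenced patent RK-527369:
  Base: filing + 25 years → 19 September 2040.
Terminal disclaimer: RK-500918 expires on the earlier of 14 August 2043 and 19 September 2040.

September 19, 2040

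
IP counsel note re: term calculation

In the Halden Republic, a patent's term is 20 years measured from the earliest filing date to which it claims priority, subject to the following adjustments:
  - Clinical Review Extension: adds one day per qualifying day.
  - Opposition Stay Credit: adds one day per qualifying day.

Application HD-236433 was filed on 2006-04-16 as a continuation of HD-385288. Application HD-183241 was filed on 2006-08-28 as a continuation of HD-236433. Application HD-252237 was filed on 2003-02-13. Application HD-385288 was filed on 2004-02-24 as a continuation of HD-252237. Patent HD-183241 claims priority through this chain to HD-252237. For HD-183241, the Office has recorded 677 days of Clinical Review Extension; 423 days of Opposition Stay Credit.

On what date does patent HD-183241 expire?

Earliest priority filing: 13 February 2003.
Base term: 13 February 2003 + 20 years → 13 February 2023.
Clinical Review Extension: +677 days → 21 December 2024.
Opposition Stay Credit: +423 days → 17 February 2026.

February 17, 2026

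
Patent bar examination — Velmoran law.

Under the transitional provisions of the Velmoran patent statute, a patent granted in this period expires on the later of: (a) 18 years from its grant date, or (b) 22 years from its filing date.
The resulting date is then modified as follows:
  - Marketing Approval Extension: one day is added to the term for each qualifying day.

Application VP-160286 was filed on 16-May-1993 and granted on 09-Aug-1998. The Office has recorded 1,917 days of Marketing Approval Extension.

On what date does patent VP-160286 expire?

November 8, 2021

(a) grant + 18 years → 9 August 2016.
(b) filing + 22 years → 16 May 2015.
Later of the two: 9 August 2016.
Marketing Approval Extension: +1917 days → 8 November 2021.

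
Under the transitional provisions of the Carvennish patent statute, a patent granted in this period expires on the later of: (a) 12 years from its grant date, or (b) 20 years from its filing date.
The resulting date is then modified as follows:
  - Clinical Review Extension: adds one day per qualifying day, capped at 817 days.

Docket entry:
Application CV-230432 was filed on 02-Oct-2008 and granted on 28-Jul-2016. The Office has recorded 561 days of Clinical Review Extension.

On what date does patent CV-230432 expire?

April 16, 2030

(a) grant + 12 years → 28 July 2028.
(b) filing + 20 years → 2 October 2028.
Later of the two: 2 October 2028.
Clinical Review Extension: 561 days (within the 817-day cap) → +561 days → 16 April 2030.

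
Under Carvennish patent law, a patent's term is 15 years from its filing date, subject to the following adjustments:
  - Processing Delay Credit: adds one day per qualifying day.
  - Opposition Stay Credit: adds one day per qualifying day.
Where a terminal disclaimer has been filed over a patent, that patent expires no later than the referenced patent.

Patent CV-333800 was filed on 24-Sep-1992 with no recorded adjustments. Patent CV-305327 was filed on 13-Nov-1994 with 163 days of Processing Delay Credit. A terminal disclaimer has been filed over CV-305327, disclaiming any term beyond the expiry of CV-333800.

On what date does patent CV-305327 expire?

September 24, 2007

Natural term of CV-305327:
  Base: filing + 15 years → 13 November 2009.
  Processing Delay Credit: +163 days → 25 April 2010.
Expiry of referenced patent CV-333800:
  Base: filing + 15 years → 24 September 2007.
Terminal disclaimer: CV-305327 expires on the earlier of 25 April 2010 and 24 September 2007.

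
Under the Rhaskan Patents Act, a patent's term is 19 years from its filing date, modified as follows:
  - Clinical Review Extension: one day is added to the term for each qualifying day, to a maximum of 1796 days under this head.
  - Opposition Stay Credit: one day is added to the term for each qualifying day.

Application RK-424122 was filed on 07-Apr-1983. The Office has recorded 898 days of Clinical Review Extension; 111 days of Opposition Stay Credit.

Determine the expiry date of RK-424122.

2005-01-10

Base term: filing date + 19 years → 7 April 2002.
Clinical Review Extension: 898 days (within the 1796-day cap) → +898 days → 21 September 2004.
Opposition Stay Credit: +111 days → 10 January 2005.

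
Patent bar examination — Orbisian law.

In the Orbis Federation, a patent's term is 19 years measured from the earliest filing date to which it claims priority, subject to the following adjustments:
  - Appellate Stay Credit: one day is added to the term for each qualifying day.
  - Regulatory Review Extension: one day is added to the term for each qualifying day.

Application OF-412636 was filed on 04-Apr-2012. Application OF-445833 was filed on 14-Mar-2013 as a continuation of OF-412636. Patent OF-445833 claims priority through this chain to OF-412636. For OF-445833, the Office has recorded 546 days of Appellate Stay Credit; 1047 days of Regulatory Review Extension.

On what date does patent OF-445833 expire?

Earliest priority filing: 4 April 2012.
Base term: 4 April 2012 + 19 years → 4 April 2031.
Appellate Stay Credit: +546 days → 1 October 2032.
Regulatory Review Extension: +1047 days → 14 August 2035.

August 14, 2035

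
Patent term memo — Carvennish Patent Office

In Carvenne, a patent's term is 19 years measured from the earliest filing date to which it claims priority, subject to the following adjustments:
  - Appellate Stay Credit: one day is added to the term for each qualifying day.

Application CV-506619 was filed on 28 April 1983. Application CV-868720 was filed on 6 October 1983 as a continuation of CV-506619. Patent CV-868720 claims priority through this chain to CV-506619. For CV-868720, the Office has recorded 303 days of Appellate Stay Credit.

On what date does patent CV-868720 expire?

February 25, 2003

Earliest priority filing: 28 April 1983.
Base term: 28 April 1983 + 19 years → 28 April 2002.
Appellate Stay Credit: +303 days → 25 February 2003.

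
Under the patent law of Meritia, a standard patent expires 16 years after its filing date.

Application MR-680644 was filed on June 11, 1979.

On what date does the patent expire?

June 11, 1995

Filing date + 16 years → 11 June 1995.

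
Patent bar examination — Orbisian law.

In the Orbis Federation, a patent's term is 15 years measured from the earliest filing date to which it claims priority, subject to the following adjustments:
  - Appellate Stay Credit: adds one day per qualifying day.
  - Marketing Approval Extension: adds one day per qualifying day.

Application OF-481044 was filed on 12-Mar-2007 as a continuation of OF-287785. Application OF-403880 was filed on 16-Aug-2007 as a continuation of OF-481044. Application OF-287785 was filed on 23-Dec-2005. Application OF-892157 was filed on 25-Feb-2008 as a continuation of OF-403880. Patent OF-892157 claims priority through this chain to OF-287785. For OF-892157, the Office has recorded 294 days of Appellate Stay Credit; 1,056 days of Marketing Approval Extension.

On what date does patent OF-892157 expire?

Earliest priority filing: 23 December 2005.
Base term: 23 December 2005 + 15 years → 23 December 2020.
Appellate Stay Credit: +294 days → 13 October 2021.
Marketing Approval Extension: +1056 days → 3 September 2024.

2024-09-03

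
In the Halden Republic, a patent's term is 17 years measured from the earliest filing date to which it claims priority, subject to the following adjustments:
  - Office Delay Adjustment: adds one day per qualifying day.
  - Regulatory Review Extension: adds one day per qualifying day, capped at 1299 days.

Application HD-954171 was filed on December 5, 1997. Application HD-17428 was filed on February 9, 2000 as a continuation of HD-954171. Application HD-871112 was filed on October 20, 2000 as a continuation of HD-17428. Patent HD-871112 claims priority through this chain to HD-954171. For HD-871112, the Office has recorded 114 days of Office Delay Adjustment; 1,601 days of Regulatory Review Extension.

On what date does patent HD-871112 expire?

Earliest priority filing: 5 December 1997.
Base term: 5 December 1997 + 17 years → 5 December 2014.
Office Delay Adjustment: +114 days → 29 March 2015.
Regulatory Review Extension: 1601 days claimed exceeds the 1299-day cap, so +1299 days → 18 October 2018.

October 18, 2018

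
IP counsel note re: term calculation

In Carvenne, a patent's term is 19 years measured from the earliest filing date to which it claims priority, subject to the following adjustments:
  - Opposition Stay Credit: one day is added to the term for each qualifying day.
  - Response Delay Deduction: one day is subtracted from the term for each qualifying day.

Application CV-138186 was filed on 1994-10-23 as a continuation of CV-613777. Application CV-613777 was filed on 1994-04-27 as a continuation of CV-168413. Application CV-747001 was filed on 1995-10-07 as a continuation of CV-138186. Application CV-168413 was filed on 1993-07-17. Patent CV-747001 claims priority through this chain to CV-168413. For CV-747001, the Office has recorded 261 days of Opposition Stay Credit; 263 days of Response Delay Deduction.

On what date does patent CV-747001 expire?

Earliest priority filing: 17 July 1993.
Base term: 17 July 1993 + 19 years → 17 July 2012.
Opposition Stay Credit: +261 days → 4 April 2013.
Response Delay Deduction: −263 days → 15 July 2012.

2012-07-15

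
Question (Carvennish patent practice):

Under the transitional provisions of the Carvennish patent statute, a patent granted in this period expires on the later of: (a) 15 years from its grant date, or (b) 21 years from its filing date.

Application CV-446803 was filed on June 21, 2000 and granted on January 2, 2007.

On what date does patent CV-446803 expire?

January 2, 2022

(a) grant + 15 years → 2 January 2022.
(b) filing + 21 years → 21 June 2021.
Later of the two: 2 January 2022.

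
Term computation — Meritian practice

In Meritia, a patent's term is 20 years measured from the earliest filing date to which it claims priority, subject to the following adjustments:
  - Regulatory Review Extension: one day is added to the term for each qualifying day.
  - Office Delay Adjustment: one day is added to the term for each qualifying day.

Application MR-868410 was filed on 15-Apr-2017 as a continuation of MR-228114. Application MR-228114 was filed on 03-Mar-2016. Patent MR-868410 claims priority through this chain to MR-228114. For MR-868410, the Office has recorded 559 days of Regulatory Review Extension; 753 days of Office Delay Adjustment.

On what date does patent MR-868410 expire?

October 6, 2039

Earliest priority filing: 3 March 2016.
Base term: 3 March 2016 + 20 years → 3 March 2036.
Regulatory Review Extension: +559 days → 13 September 2037.
Office Delay Adjustment: +753 days → 6 October 2039.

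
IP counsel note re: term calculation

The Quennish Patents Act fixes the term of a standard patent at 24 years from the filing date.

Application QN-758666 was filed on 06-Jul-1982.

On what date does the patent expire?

2006-07-06

Filing date + 24 years → 6 July 2006.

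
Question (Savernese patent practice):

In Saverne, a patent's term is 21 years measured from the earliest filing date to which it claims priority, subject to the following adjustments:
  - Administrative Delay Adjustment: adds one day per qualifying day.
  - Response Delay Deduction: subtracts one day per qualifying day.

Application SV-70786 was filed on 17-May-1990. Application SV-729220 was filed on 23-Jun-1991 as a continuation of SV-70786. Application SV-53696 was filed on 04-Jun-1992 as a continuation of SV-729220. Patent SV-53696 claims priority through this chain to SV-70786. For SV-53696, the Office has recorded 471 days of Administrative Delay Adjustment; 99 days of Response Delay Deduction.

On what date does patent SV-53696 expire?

Earliest priority filing: 17 May 1990.
Base term: 17 May 1990 + 21 years → 17 May 2011.
Administrative Delay Adjustment: +471 days → 30 August 2012.
Response Delay Deduction: −99 days → 23 May 2012.

2012-05-23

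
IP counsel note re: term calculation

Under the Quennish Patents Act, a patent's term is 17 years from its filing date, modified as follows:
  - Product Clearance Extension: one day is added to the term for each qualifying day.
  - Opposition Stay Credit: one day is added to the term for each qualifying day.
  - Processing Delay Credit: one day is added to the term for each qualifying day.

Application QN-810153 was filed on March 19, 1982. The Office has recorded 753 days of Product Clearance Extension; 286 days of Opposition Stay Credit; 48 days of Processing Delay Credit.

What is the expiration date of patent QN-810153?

2002-03-10

Base term: filing date + 17 years → 19 March 1999.
Product Clearance Extension: +753 days → 10 April 2001.
Opposition Stay Credit: +286 days → 21 January 2002.
Processing Delay Credit: +48 days → 10 March 2002.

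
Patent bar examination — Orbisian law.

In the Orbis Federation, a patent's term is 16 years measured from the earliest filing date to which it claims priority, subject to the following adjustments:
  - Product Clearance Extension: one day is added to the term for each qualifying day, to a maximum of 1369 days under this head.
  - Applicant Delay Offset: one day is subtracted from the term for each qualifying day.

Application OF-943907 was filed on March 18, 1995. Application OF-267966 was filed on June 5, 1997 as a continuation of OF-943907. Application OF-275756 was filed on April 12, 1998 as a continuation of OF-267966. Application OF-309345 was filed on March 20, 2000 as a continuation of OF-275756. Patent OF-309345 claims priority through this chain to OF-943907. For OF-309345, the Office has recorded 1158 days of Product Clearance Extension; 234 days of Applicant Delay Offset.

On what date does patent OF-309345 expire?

Earliest priority filing: 18 March 1995.
Base term: 18 March 1995 + 16 years → 18 March 2011.
Product Clearance Extension: 1158 days (within the 1369-day cap) → +1158 days → 19 May 2014.
Applicant Delay Offset: −234 days → 27 September 2013.

2013-09-27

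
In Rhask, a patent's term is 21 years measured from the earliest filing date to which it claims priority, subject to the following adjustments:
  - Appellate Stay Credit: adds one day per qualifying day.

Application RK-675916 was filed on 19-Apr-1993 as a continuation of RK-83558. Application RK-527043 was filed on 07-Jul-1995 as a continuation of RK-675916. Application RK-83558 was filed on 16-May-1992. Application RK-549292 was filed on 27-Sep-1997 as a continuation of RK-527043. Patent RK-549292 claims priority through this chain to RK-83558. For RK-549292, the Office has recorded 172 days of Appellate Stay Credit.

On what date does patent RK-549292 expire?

Earliest priority filing: 16 May 1992.
Base term: 16 May 1992 + 21 years → 16 May 2013.
Appellate Stay Credit: +172 days → 4 November 2013.

November 4, 2013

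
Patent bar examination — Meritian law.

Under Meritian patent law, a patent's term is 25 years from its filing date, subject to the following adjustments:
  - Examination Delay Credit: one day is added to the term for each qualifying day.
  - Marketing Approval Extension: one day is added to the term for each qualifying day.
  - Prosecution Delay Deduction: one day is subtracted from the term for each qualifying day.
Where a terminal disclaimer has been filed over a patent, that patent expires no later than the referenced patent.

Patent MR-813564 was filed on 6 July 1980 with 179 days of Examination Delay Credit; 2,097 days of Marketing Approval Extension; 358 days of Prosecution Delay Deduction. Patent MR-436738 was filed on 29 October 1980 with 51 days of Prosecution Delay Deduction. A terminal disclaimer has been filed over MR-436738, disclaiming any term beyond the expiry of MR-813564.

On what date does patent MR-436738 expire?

Natural term of MR-436738:
  Base: filing + 25 years → 29 October 2005.
  Prosecution Delay Deduction: −51 days → 8 September 2005.
Expiry of referenced patent MR-813564:
  Base: filing + 25 years → 6 July 2005.
  Examination Delay Credit: +179 days → 1 January 2006.
  Marketing Approval Extension: +2097 days → 29 September 2011.
  Prosecution Delay Deduction: −358 days → 6 October 2010.
Terminal disclaimer: MR-436738 expires on the earlier of 8 September 2005 and 6 October 2010.

2005-09-08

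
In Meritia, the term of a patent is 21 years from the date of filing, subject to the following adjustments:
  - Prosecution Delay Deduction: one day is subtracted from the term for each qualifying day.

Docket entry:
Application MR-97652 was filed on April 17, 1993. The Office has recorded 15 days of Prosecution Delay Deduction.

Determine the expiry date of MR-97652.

Base term: filing date + 21 years → 17 April 2014.
Prosecution Delay Deduction: −15 days → 2 April 2014.

April 2, 2014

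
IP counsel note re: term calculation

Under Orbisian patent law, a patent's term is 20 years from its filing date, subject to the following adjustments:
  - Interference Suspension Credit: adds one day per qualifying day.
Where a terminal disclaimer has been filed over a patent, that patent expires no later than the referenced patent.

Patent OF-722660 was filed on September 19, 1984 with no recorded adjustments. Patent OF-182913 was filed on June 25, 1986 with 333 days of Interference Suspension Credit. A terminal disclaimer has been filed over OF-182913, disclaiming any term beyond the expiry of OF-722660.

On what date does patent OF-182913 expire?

Natural term of OF-182913:
  Base: filing + 20 years → 25 June 2006.
  Interference Suspension Credit: +333 days → 24 May 2007.
Expiry of referenced patent OF-722660:
  Base: filing + 20 years → 19 September 2004.
Terminal disclaimer: OF-182913 expires on the earlier of 24 May 2007 and 19 September 2004.

September 19, 2004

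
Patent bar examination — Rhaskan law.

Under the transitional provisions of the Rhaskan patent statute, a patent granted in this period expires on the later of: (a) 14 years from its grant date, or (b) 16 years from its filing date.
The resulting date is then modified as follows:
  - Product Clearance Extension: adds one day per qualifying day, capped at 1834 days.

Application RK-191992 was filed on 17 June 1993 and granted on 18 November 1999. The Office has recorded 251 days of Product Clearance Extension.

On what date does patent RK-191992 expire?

July 27, 2014

(a) grant + 14 years → 18 November 2013.
(b) filing + 16 years → 17 June 2009.
Later of the two: 18 November 2013.
Product Clearance Extension: 251 days (within the 1834-day cap) → +251 days → 27 July 2014.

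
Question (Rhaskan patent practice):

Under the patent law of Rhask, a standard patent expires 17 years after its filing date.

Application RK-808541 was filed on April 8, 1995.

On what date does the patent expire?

Filing date + 17 years → 8 April 2012.

2012-04-08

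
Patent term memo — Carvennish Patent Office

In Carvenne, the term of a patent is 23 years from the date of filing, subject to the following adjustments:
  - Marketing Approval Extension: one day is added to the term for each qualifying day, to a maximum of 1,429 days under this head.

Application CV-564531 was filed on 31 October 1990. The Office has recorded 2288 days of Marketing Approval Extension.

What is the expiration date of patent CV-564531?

2017-09-29

Base term: filing date + 23 years → 31 October 2013.
Marketing Approval Extension: 2288 days claimed exceeds the 1429-day cap, so +1429 days → 29 September 2017.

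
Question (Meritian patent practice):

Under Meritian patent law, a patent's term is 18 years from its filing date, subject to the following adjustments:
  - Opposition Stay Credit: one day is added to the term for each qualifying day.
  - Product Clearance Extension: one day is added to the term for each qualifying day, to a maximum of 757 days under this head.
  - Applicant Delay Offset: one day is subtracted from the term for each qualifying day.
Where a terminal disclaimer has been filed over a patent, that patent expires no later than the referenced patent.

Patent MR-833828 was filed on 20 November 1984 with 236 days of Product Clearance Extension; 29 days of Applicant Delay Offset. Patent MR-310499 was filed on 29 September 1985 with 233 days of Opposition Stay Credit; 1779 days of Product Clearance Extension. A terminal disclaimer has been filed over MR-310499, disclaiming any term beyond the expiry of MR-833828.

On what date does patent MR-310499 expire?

June 15, 2003

Natural term of MR-310499:
  Base: filing + 18 years → 29 September 2003.
  Opposition Stay Credit: +233 days → 19 May 2004.
  Product Clearance Extension: 1779 days claimed exceeds the 757-day cap, so +757 days → 15 June 2006.
Expiry of referenced patent MR-833828:
  Base: filing + 18 years → 20 November 2002.
  Product Clearance Extension: 236 days (within the 757-day cap) → +236 days → 14 July 2003.
  Applicant Delay Offset: −29 days → 15 June 2003.
Terminal disclaimer: MR-310499 expires on the earlier of 15 June 2006 and 15 June 2003.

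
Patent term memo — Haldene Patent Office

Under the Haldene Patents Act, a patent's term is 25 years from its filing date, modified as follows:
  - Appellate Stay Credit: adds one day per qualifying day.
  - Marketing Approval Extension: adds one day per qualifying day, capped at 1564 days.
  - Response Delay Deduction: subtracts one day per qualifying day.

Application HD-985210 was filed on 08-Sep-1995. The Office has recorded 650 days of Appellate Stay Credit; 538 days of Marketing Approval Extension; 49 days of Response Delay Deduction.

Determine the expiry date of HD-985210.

2023-10-22

Base term: filing date + 25 years → 8 September 2020.
Appellate Stay Credit: +650 days → 20 June 2022.
Marketing Approval Extension: 538 days (within the 1564-day cap) → +538 days → 10 December 2023.
Response Delay Deduction: −49 days → 22 October 2023.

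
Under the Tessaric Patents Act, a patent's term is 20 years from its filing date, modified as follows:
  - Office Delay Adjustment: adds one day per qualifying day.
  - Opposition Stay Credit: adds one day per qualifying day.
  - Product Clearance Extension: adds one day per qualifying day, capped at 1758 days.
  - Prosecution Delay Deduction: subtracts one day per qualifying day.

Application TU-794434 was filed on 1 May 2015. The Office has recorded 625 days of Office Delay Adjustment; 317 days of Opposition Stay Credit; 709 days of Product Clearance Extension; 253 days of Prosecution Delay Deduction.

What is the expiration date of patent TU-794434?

February 27, 2039

Base term: filing date + 20 years → 1 May 2035.
Office Delay Adjustment: +625 days → 15 January 2037.
Opposition Stay Credit: +317 days → 28 November 2037.
Product Clearance Extension: 709 days (within the 1758-day cap) → +709 days → 7 November 2039.
Prosecution Delay Deduction: −253 days → 27 February 2039.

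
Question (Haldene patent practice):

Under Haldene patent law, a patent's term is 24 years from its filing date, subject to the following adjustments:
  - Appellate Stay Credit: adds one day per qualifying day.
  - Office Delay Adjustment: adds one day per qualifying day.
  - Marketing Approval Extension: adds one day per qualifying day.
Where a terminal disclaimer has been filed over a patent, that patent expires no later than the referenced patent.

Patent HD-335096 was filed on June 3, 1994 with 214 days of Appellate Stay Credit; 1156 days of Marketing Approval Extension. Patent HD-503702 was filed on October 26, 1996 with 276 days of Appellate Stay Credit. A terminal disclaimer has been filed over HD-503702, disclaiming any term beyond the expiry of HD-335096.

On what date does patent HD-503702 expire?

Natural term of HD-503702:
  Base: filing + 24 years → 26 October 2020.
  Appellate Stay Credit: +276 days → 29 July 2021.
Expiry of referenced patent HD-335096:
  Base: filing + 24 years → 3 June 2018.
  Appellate Stay Credit: +214 days → 3 January 2019.
  Marketing Approval Extension: +1156 days → 4 March 2022.
Terminal disclaimer: HD-503702 expires on the earlier of 29 July 2021 and 4 March 2022.

July 29, 2021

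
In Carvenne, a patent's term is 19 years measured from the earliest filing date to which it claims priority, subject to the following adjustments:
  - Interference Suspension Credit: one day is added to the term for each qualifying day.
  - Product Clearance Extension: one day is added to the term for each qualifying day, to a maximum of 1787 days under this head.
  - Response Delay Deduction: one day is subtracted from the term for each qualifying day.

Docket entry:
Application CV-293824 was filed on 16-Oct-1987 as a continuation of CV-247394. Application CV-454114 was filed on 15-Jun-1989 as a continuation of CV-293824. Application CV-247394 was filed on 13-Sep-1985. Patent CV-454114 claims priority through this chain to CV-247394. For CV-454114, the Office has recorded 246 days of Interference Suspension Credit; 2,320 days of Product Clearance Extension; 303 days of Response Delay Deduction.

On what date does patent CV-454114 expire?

Earliest priority filing: 13 September 1985.
Base term: 13 September 1985 + 19 years → 13 September 2004.
Interference Suspension Credit: +246 days → 17 May 2005.
Product Clearance Extension: 2320 days claimed exceeds the 1787-day cap, so +1787 days → 8 April 2010.
Response Delay Deduction: −303 days → 9 June 2009.

2009-06-09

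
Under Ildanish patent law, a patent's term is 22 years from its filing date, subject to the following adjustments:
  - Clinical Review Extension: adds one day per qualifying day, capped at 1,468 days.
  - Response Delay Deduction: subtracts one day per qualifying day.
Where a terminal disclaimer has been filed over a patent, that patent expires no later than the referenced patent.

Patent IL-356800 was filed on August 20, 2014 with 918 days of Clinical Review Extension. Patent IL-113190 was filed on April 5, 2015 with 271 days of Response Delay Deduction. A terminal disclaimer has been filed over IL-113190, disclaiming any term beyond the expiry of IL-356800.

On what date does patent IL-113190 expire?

July 8, 2036

Natural term of IL-113190:
  Base: filing + 22 years → 5 April 2037.
  Response Delay Deduction: −271 days → 8 July 2036.
Expiry of referenced patent IL-356800:
  Base: filing + 22 years → 20 August 2036.
  Clinical Review Extension: 918 days (within the 1468-day cap) → +918 days → 24 February 2039.
Terminal disclaimer: IL-113190 expires on the earlier of 8 July 2036 and 24 February 2039.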